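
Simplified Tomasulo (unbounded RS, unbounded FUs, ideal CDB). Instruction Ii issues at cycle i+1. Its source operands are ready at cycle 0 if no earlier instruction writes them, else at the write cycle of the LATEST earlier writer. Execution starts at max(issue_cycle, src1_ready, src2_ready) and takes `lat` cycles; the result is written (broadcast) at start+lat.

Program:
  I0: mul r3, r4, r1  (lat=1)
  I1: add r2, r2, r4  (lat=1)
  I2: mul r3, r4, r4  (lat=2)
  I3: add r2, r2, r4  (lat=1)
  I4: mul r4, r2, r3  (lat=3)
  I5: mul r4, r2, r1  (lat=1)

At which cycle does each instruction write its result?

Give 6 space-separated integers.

Answer: 2 3 5 5 8 7

Derivation:
I0 mul r3: issue@1 deps=(None,None) exec_start@1 write@2
I1 add r2: issue@2 deps=(None,None) exec_start@2 write@3
I2 mul r3: issue@3 deps=(None,None) exec_start@3 write@5
I3 add r2: issue@4 deps=(1,None) exec_start@4 write@5
I4 mul r4: issue@5 deps=(3,2) exec_start@5 write@8
I5 mul r4: issue@6 deps=(3,None) exec_start@6 write@7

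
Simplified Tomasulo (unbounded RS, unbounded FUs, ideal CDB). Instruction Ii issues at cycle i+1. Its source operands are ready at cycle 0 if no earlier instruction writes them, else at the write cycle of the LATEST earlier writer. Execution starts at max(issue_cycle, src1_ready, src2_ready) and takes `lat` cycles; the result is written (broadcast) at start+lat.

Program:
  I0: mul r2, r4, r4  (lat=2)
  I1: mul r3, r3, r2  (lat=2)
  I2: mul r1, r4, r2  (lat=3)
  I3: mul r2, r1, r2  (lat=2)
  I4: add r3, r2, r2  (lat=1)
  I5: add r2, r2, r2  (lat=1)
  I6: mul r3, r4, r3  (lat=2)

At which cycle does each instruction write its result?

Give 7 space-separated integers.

I0 mul r2: issue@1 deps=(None,None) exec_start@1 write@3
I1 mul r3: issue@2 deps=(None,0) exec_start@3 write@5
I2 mul r1: issue@3 deps=(None,0) exec_start@3 write@6
I3 mul r2: issue@4 deps=(2,0) exec_start@6 write@8
I4 add r3: issue@5 deps=(3,3) exec_start@8 write@9
I5 add r2: issue@6 deps=(3,3) exec_start@8 write@9
I6 mul r3: issue@7 deps=(None,4) exec_start@9 write@11

Answer: 3 5 6 8 9 9 11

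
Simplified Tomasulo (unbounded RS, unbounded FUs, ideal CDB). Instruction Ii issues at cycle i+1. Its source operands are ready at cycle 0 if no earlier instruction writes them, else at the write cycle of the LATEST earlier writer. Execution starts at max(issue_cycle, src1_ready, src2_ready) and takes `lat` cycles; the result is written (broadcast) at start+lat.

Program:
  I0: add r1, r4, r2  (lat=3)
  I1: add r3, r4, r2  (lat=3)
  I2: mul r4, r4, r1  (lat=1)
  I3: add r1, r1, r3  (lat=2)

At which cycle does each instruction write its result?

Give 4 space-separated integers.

Answer: 4 5 5 7

Derivation:
I0 add r1: issue@1 deps=(None,None) exec_start@1 write@4
I1 add r3: issue@2 deps=(None,None) exec_start@2 write@5
I2 mul r4: issue@3 deps=(None,0) exec_start@4 write@5
I3 add r1: issue@4 deps=(0,1) exec_start@5 write@7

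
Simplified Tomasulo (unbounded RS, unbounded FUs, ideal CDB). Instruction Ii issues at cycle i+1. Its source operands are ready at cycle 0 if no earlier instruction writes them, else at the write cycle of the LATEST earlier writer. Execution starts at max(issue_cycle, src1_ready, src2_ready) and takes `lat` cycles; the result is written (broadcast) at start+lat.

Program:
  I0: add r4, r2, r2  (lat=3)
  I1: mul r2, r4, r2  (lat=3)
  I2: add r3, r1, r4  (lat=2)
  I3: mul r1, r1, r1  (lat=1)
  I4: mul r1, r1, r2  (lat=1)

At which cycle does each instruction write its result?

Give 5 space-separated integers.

I0 add r4: issue@1 deps=(None,None) exec_start@1 write@4
I1 mul r2: issue@2 deps=(0,None) exec_start@4 write@7
I2 add r3: issue@3 deps=(None,0) exec_start@4 write@6
I3 mul r1: issue@4 deps=(None,None) exec_start@4 write@5
I4 mul r1: issue@5 deps=(3,1) exec_start@7 write@8

Answer: 4 7 6 5 8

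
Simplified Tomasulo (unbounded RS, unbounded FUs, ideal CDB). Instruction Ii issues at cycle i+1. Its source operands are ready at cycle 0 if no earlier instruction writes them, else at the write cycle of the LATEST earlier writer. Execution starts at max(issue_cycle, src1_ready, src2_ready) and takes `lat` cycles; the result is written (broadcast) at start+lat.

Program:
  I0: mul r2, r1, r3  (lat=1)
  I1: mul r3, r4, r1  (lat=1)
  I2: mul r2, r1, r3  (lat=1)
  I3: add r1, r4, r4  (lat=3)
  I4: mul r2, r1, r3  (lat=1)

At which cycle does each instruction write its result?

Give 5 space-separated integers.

Answer: 2 3 4 7 8

Derivation:
I0 mul r2: issue@1 deps=(None,None) exec_start@1 write@2
I1 mul r3: issue@2 deps=(None,None) exec_start@2 write@3
I2 mul r2: issue@3 deps=(None,1) exec_start@3 write@4
I3 add r1: issue@4 deps=(None,None) exec_start@4 write@7
I4 mul r2: issue@5 deps=(3,1) exec_start@7 write@8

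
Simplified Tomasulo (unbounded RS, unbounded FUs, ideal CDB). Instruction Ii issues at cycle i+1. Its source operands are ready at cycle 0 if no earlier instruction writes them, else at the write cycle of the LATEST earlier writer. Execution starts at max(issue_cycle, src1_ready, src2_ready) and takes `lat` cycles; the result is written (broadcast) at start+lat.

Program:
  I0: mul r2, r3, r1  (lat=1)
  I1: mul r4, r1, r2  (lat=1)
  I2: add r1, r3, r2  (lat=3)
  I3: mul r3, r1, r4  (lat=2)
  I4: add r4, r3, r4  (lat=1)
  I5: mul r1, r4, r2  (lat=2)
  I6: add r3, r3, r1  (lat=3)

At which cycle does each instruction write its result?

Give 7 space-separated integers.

I0 mul r2: issue@1 deps=(None,None) exec_start@1 write@2
I1 mul r4: issue@2 deps=(None,0) exec_start@2 write@3
I2 add r1: issue@3 deps=(None,0) exec_start@3 write@6
I3 mul r3: issue@4 deps=(2,1) exec_start@6 write@8
I4 add r4: issue@5 deps=(3,1) exec_start@8 write@9
I5 mul r1: issue@6 deps=(4,0) exec_start@9 write@11
I6 add r3: issue@7 deps=(3,5) exec_start@11 write@14

Answer: 2 3 6 8 9 11 14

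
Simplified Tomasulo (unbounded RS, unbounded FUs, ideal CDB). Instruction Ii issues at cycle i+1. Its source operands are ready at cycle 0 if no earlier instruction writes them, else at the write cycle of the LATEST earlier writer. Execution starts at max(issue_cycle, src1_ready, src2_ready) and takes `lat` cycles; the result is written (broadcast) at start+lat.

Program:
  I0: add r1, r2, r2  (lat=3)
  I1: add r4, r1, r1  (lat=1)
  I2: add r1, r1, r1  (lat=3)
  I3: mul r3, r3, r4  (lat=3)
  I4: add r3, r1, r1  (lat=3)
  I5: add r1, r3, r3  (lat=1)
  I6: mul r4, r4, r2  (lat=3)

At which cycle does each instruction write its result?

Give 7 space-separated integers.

Answer: 4 5 7 8 10 11 10

Derivation:
I0 add r1: issue@1 deps=(None,None) exec_start@1 write@4
I1 add r4: issue@2 deps=(0,0) exec_start@4 write@5
I2 add r1: issue@3 deps=(0,0) exec_start@4 write@7
I3 mul r3: issue@4 deps=(None,1) exec_start@5 write@8
I4 add r3: issue@5 deps=(2,2) exec_start@7 write@10
I5 add r1: issue@6 deps=(4,4) exec_start@10 write@11
I6 mul r4: issue@7 deps=(1,None) exec_start@7 write@10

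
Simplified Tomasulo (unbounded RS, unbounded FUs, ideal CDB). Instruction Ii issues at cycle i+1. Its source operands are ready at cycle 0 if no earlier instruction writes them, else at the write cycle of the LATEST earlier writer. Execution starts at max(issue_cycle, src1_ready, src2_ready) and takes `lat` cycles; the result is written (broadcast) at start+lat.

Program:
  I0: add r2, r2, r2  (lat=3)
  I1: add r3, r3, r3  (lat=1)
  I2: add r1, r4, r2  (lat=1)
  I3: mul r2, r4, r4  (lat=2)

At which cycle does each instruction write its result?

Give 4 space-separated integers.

I0 add r2: issue@1 deps=(None,None) exec_start@1 write@4
I1 add r3: issue@2 deps=(None,None) exec_start@2 write@3
I2 add r1: issue@3 deps=(None,0) exec_start@4 write@5
I3 mul r2: issue@4 deps=(None,None) exec_start@4 write@6

Answer: 4 3 5 6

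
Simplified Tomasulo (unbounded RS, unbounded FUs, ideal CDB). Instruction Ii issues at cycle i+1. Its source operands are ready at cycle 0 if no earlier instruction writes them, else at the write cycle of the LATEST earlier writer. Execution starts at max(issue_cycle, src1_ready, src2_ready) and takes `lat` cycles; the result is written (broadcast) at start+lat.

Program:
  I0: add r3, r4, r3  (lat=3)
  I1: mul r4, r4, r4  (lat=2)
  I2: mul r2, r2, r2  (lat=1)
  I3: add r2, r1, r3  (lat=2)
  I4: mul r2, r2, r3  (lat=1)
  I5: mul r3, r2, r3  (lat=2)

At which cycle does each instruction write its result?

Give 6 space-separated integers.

I0 add r3: issue@1 deps=(None,None) exec_start@1 write@4
I1 mul r4: issue@2 deps=(None,None) exec_start@2 write@4
I2 mul r2: issue@3 deps=(None,None) exec_start@3 write@4
I3 add r2: issue@4 deps=(None,0) exec_start@4 write@6
I4 mul r2: issue@5 deps=(3,0) exec_start@6 write@7
I5 mul r3: issue@6 deps=(4,0) exec_start@7 write@9

Answer: 4 4 4 6 7 9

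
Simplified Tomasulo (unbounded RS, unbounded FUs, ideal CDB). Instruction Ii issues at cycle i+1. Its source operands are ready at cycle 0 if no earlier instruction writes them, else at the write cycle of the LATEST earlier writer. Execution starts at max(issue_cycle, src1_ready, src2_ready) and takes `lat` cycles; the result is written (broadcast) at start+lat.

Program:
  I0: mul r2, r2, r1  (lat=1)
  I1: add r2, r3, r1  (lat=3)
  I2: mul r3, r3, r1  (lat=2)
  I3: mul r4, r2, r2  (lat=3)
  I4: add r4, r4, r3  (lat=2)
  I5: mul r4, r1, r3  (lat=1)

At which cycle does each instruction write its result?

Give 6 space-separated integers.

Answer: 2 5 5 8 10 7

Derivation:
I0 mul r2: issue@1 deps=(None,None) exec_start@1 write@2
I1 add r2: issue@2 deps=(None,None) exec_start@2 write@5
I2 mul r3: issue@3 deps=(None,None) exec_start@3 write@5
I3 mul r4: issue@4 deps=(1,1) exec_start@5 write@8
I4 add r4: issue@5 deps=(3,2) exec_start@8 write@10
I5 mul r4: issue@6 deps=(None,2) exec_start@6 write@7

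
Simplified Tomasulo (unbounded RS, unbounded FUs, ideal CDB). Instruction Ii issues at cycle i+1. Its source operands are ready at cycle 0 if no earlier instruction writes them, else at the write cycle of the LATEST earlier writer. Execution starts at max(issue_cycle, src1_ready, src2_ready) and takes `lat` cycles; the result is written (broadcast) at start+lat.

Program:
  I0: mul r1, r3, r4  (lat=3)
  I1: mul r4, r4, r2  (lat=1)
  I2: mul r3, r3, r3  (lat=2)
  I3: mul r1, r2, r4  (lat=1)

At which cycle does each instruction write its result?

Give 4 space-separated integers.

Answer: 4 3 5 5

Derivation:
I0 mul r1: issue@1 deps=(None,None) exec_start@1 write@4
I1 mul r4: issue@2 deps=(None,None) exec_start@2 write@3
I2 mul r3: issue@3 deps=(None,None) exec_start@3 write@5
I3 mul r1: issue@4 deps=(None,1) exec_start@4 write@5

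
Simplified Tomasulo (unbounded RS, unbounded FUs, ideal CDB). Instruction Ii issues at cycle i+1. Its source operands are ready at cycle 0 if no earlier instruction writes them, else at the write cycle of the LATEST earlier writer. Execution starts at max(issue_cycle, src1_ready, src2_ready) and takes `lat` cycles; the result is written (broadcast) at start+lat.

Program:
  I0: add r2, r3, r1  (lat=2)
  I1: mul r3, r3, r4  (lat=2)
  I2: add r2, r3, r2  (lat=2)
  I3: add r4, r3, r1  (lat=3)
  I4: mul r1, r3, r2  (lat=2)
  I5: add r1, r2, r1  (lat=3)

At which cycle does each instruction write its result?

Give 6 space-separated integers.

I0 add r2: issue@1 deps=(None,None) exec_start@1 write@3
I1 mul r3: issue@2 deps=(None,None) exec_start@2 write@4
I2 add r2: issue@3 deps=(1,0) exec_start@4 write@6
I3 add r4: issue@4 deps=(1,None) exec_start@4 write@7
I4 mul r1: issue@5 deps=(1,2) exec_start@6 write@8
I5 add r1: issue@6 deps=(2,4) exec_start@8 write@11

Answer: 3 4 6 7 8 11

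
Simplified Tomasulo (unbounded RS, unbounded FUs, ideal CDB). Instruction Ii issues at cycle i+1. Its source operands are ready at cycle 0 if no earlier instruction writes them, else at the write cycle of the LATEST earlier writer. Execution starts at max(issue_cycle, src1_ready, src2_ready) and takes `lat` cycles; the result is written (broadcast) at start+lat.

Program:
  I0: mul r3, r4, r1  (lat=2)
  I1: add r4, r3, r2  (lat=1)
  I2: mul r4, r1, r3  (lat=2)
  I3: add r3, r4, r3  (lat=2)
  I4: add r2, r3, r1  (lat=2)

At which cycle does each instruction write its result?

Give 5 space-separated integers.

Answer: 3 4 5 7 9

Derivation:
I0 mul r3: issue@1 deps=(None,None) exec_start@1 write@3
I1 add r4: issue@2 deps=(0,None) exec_start@3 write@4
I2 mul r4: issue@3 deps=(None,0) exec_start@3 write@5
I3 add r3: issue@4 deps=(2,0) exec_start@5 write@7
I4 add r2: issue@5 deps=(3,None) exec_start@7 write@9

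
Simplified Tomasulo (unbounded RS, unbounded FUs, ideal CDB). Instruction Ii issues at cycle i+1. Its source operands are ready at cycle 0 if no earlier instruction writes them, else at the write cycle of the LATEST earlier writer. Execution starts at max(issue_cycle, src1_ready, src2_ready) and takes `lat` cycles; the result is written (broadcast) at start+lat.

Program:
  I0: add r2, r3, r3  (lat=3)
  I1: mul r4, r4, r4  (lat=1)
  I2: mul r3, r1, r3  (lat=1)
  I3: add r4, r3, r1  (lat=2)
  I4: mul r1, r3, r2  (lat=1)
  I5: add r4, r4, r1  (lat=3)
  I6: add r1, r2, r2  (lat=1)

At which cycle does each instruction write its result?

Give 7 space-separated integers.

I0 add r2: issue@1 deps=(None,None) exec_start@1 write@4
I1 mul r4: issue@2 deps=(None,None) exec_start@2 write@3
I2 mul r3: issue@3 deps=(None,None) exec_start@3 write@4
I3 add r4: issue@4 deps=(2,None) exec_start@4 write@6
I4 mul r1: issue@5 deps=(2,0) exec_start@5 write@6
I5 add r4: issue@6 deps=(3,4) exec_start@6 write@9
I6 add r1: issue@7 deps=(0,0) exec_start@7 write@8

Answer: 4 3 4 6 6 9 8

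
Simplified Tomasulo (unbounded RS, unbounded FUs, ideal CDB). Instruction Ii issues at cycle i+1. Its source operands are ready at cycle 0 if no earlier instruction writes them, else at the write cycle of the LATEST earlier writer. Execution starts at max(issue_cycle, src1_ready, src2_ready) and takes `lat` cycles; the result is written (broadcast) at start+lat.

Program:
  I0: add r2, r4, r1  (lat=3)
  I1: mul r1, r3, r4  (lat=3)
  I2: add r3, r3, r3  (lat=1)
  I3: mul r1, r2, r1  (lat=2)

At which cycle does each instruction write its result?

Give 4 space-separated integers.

I0 add r2: issue@1 deps=(None,None) exec_start@1 write@4
I1 mul r1: issue@2 deps=(None,None) exec_start@2 write@5
I2 add r3: issue@3 deps=(None,None) exec_start@3 write@4
I3 mul r1: issue@4 deps=(0,1) exec_start@5 write@7

Answer: 4 5 4 7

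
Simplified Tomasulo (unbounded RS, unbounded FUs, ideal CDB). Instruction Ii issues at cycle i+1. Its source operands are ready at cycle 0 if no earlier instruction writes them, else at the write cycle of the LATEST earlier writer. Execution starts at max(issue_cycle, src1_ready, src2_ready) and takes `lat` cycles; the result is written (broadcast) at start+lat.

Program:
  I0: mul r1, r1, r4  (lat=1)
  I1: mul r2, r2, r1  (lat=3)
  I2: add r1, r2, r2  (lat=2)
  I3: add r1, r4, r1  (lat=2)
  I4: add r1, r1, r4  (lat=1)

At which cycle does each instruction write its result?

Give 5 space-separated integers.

Answer: 2 5 7 9 10

Derivation:
I0 mul r1: issue@1 deps=(None,None) exec_start@1 write@2
I1 mul r2: issue@2 deps=(None,0) exec_start@2 write@5
I2 add r1: issue@3 deps=(1,1) exec_start@5 write@7
I3 add r1: issue@4 deps=(None,2) exec_start@7 write@9
I4 add r1: issue@5 deps=(3,None) exec_start@9 write@10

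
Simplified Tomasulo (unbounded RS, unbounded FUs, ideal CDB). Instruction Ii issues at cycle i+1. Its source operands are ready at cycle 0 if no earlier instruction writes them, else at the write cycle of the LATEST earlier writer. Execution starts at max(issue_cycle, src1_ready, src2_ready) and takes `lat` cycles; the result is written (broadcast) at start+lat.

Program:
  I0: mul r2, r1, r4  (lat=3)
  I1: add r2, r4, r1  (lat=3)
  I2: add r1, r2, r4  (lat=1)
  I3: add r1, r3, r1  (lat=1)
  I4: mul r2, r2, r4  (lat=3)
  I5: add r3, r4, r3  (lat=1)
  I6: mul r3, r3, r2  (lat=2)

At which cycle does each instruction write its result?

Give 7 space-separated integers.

Answer: 4 5 6 7 8 7 10

Derivation:
I0 mul r2: issue@1 deps=(None,None) exec_start@1 write@4
I1 add r2: issue@2 deps=(None,None) exec_start@2 write@5
I2 add r1: issue@3 deps=(1,None) exec_start@5 write@6
I3 add r1: issue@4 deps=(None,2) exec_start@6 write@7
I4 mul r2: issue@5 deps=(1,None) exec_start@5 write@8
I5 add r3: issue@6 deps=(None,None) exec_start@6 write@7
I6 mul r3: issue@7 deps=(5,4) exec_start@8 write@10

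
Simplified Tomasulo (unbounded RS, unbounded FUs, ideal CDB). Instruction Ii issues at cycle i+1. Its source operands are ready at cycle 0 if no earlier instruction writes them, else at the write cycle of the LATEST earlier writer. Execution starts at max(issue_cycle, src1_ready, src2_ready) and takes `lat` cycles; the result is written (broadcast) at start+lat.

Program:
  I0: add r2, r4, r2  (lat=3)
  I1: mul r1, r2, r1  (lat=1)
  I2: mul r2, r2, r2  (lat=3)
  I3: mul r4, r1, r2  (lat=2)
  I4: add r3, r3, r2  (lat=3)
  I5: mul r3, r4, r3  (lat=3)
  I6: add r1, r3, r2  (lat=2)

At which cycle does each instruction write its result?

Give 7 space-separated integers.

I0 add r2: issue@1 deps=(None,None) exec_start@1 write@4
I1 mul r1: issue@2 deps=(0,None) exec_start@4 write@5
I2 mul r2: issue@3 deps=(0,0) exec_start@4 write@7
I3 mul r4: issue@4 deps=(1,2) exec_start@7 write@9
I4 add r3: issue@5 deps=(None,2) exec_start@7 write@10
I5 mul r3: issue@6 deps=(3,4) exec_start@10 write@13
I6 add r1: issue@7 deps=(5,2) exec_start@13 write@15

Answer: 4 5 7 9 10 13 15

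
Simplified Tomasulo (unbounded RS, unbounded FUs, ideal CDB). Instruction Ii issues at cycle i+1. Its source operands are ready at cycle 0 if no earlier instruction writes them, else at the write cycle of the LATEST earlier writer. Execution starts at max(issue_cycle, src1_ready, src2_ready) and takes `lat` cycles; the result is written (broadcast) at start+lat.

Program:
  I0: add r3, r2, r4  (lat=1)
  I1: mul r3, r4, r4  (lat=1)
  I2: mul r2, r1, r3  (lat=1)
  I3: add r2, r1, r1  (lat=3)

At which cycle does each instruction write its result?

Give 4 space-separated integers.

I0 add r3: issue@1 deps=(None,None) exec_start@1 write@2
I1 mul r3: issue@2 deps=(None,None) exec_start@2 write@3
I2 mul r2: issue@3 deps=(None,1) exec_start@3 write@4
I3 add r2: issue@4 deps=(None,None) exec_start@4 write@7

Answer: 2 3 4 7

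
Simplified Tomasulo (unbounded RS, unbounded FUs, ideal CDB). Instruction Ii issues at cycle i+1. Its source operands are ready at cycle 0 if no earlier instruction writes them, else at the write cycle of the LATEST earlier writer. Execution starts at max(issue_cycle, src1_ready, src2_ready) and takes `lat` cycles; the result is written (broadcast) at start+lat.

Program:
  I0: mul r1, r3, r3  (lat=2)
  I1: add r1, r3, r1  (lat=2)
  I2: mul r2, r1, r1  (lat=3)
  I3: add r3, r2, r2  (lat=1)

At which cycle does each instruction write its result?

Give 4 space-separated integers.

I0 mul r1: issue@1 deps=(None,None) exec_start@1 write@3
I1 add r1: issue@2 deps=(None,0) exec_start@3 write@5
I2 mul r2: issue@3 deps=(1,1) exec_start@5 write@8
I3 add r3: issue@4 deps=(2,2) exec_start@8 write@9

Answer: 3 5 8 9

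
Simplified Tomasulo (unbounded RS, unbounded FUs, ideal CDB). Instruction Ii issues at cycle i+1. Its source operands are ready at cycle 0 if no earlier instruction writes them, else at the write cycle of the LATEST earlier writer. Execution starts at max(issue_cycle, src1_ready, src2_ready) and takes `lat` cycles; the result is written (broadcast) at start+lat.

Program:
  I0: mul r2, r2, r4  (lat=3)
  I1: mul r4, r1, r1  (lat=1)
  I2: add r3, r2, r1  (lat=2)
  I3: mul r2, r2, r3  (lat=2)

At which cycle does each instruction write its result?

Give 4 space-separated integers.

I0 mul r2: issue@1 deps=(None,None) exec_start@1 write@4
I1 mul r4: issue@2 deps=(None,None) exec_start@2 write@3
I2 add r3: issue@3 deps=(0,None) exec_start@4 write@6
I3 mul r2: issue@4 deps=(0,2) exec_start@6 write@8

Answer: 4 3 6 8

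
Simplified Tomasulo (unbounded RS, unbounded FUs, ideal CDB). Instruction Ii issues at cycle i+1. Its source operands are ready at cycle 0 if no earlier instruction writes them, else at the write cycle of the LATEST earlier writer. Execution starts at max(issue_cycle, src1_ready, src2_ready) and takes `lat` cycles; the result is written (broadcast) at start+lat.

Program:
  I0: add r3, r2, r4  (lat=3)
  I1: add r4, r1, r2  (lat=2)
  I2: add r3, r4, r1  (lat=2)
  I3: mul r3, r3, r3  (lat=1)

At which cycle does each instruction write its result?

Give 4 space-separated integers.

Answer: 4 4 6 7

Derivation:
I0 add r3: issue@1 deps=(None,None) exec_start@1 write@4
I1 add r4: issue@2 deps=(None,None) exec_start@2 write@4
I2 add r3: issue@3 deps=(1,None) exec_start@4 write@6
I3 mul r3: issue@4 deps=(2,2) exec_start@6 write@7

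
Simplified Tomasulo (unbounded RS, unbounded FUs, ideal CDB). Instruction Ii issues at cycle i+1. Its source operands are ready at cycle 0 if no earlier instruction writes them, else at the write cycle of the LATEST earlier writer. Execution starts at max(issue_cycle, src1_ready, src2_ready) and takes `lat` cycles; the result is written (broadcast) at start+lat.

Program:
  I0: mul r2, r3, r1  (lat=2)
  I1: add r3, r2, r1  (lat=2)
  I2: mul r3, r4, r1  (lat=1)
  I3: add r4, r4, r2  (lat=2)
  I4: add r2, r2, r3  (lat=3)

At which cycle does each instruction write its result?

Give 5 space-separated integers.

Answer: 3 5 4 6 8

Derivation:
I0 mul r2: issue@1 deps=(None,None) exec_start@1 write@3
I1 add r3: issue@2 deps=(0,None) exec_start@3 write@5
I2 mul r3: issue@3 deps=(None,None) exec_start@3 write@4
I3 add r4: issue@4 deps=(None,0) exec_start@4 write@6
I4 add r2: issue@5 deps=(0,2) exec_start@5 write@8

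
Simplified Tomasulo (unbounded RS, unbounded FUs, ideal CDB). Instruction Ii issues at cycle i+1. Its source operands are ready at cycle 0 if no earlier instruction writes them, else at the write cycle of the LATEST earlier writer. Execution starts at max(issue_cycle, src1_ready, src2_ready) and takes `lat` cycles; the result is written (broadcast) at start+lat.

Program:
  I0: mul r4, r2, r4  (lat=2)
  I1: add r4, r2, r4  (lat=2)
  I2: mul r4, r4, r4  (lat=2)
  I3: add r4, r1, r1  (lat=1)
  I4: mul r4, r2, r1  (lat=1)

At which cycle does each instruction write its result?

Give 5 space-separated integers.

I0 mul r4: issue@1 deps=(None,None) exec_start@1 write@3
I1 add r4: issue@2 deps=(None,0) exec_start@3 write@5
I2 mul r4: issue@3 deps=(1,1) exec_start@5 write@7
I3 add r4: issue@4 deps=(None,None) exec_start@4 write@5
I4 mul r4: issue@5 deps=(None,None) exec_start@5 write@6

Answer: 3 5 7 5 6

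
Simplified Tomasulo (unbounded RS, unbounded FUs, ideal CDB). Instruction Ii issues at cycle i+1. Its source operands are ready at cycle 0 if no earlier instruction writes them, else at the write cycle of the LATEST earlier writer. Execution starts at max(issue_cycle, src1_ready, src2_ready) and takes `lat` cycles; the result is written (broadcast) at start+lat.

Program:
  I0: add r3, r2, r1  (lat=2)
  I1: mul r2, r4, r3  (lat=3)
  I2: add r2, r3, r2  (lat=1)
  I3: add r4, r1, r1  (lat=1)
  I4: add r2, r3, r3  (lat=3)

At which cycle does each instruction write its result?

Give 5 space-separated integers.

Answer: 3 6 7 5 8

Derivation:
I0 add r3: issue@1 deps=(None,None) exec_start@1 write@3
I1 mul r2: issue@2 deps=(None,0) exec_start@3 write@6
I2 add r2: issue@3 deps=(0,1) exec_start@6 write@7
I3 add r4: issue@4 deps=(None,None) exec_start@4 write@5
I4 add r2: issue@5 deps=(0,0) exec_start@5 write@8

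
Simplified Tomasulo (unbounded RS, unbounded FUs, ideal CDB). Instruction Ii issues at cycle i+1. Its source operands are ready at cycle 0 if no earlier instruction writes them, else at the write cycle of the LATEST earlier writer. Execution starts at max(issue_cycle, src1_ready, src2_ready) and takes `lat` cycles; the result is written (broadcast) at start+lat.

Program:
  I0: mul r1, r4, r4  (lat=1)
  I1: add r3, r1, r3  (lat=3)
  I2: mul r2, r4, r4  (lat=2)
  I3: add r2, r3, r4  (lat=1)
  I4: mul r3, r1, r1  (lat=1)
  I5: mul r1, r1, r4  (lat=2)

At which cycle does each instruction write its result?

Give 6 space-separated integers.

I0 mul r1: issue@1 deps=(None,None) exec_start@1 write@2
I1 add r3: issue@2 deps=(0,None) exec_start@2 write@5
I2 mul r2: issue@3 deps=(None,None) exec_start@3 write@5
I3 add r2: issue@4 deps=(1,None) exec_start@5 write@6
I4 mul r3: issue@5 deps=(0,0) exec_start@5 write@6
I5 mul r1: issue@6 deps=(0,None) exec_start@6 write@8

Answer: 2 5 5 6 6 8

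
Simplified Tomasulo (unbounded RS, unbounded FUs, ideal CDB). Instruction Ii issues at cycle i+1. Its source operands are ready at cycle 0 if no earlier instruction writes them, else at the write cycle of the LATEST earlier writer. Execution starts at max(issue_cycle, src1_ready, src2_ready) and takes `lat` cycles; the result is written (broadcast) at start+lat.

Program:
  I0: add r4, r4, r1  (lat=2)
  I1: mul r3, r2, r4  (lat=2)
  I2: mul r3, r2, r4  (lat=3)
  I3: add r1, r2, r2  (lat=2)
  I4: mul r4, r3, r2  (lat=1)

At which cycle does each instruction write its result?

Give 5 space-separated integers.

I0 add r4: issue@1 deps=(None,None) exec_start@1 write@3
I1 mul r3: issue@2 deps=(None,0) exec_start@3 write@5
I2 mul r3: issue@3 deps=(None,0) exec_start@3 write@6
I3 add r1: issue@4 deps=(None,None) exec_start@4 write@6
I4 mul r4: issue@5 deps=(2,None) exec_start@6 write@7

Answer: 3 5 6 6 7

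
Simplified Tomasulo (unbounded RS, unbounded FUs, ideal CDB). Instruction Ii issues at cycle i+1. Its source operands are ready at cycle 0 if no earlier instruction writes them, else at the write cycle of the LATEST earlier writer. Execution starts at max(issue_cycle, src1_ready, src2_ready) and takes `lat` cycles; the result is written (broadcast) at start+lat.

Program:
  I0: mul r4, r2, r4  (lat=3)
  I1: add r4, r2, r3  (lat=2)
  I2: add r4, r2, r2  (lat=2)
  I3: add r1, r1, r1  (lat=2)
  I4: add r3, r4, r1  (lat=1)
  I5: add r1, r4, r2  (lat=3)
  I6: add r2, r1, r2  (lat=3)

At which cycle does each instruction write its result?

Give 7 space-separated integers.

I0 mul r4: issue@1 deps=(None,None) exec_start@1 write@4
I1 add r4: issue@2 deps=(None,None) exec_start@2 write@4
I2 add r4: issue@3 deps=(None,None) exec_start@3 write@5
I3 add r1: issue@4 deps=(None,None) exec_start@4 write@6
I4 add r3: issue@5 deps=(2,3) exec_start@6 write@7
I5 add r1: issue@6 deps=(2,None) exec_start@6 write@9
I6 add r2: issue@7 deps=(5,None) exec_start@9 write@12

Answer: 4 4 5 6 7 9 12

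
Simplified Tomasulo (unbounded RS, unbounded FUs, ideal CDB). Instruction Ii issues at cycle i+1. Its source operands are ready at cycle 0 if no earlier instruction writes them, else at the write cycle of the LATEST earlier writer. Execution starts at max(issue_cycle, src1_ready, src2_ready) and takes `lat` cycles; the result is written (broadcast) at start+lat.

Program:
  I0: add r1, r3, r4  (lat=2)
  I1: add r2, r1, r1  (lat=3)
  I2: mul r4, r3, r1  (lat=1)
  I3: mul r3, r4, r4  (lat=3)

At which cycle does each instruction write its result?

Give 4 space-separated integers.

Answer: 3 6 4 7

Derivation:
I0 add r1: issue@1 deps=(None,None) exec_start@1 write@3
I1 add r2: issue@2 deps=(0,0) exec_start@3 write@6
I2 mul r4: issue@3 deps=(None,0) exec_start@3 write@4
I3 mul r3: issue@4 deps=(2,2) exec_start@4 write@7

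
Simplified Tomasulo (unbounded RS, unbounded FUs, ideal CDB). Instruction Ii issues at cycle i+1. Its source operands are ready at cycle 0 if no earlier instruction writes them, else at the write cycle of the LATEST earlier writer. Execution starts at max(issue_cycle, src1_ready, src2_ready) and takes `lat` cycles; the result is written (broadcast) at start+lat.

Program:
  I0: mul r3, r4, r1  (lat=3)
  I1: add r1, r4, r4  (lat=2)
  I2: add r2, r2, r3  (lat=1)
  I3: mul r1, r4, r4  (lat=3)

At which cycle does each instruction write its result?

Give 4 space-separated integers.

Answer: 4 4 5 7

Derivation:
I0 mul r3: issue@1 deps=(None,None) exec_start@1 write@4
I1 add r1: issue@2 deps=(None,None) exec_start@2 write@4
I2 add r2: issue@3 deps=(None,0) exec_start@4 write@5
I3 mul r1: issue@4 deps=(None,None) exec_start@4 write@7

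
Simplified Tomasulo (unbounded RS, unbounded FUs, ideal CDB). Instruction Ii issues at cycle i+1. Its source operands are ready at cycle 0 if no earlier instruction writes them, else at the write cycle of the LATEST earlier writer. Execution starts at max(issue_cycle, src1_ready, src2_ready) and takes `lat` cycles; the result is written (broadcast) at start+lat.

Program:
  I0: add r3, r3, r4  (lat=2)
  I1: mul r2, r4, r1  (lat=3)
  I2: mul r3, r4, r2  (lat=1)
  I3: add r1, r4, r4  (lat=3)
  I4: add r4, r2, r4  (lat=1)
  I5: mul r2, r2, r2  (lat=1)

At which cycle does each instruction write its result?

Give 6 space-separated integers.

Answer: 3 5 6 7 6 7

Derivation:
I0 add r3: issue@1 deps=(None,None) exec_start@1 write@3
I1 mul r2: issue@2 deps=(None,None) exec_start@2 write@5
I2 mul r3: issue@3 deps=(None,1) exec_start@5 write@6
I3 add r1: issue@4 deps=(None,None) exec_start@4 write@7
I4 add r4: issue@5 deps=(1,None) exec_start@5 write@6
I5 mul r2: issue@6 deps=(1,1) exec_start@6 write@7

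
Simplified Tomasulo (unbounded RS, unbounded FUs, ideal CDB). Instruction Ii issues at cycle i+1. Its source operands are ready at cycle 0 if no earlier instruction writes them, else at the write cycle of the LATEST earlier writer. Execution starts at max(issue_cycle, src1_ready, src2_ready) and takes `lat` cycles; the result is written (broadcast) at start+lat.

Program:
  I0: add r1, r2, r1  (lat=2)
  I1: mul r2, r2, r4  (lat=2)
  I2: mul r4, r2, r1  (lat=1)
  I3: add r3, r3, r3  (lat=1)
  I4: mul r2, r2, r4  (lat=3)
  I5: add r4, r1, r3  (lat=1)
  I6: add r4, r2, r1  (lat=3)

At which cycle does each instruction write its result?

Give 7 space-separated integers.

I0 add r1: issue@1 deps=(None,None) exec_start@1 write@3
I1 mul r2: issue@2 deps=(None,None) exec_start@2 write@4
I2 mul r4: issue@3 deps=(1,0) exec_start@4 write@5
I3 add r3: issue@4 deps=(None,None) exec_start@4 write@5
I4 mul r2: issue@5 deps=(1,2) exec_start@5 write@8
I5 add r4: issue@6 deps=(0,3) exec_start@6 write@7
I6 add r4: issue@7 deps=(4,0) exec_start@8 write@11

Answer: 3 4 5 5 8 7 11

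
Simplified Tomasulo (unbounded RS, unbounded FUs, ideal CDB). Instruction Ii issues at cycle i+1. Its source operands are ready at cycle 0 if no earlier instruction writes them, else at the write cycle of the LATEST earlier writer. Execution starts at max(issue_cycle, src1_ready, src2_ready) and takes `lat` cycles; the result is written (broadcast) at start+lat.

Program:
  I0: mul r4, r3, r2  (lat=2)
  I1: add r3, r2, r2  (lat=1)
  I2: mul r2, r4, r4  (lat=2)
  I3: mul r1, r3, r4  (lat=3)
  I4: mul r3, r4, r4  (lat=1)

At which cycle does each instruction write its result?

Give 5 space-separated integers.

Answer: 3 3 5 7 6

Derivation:
I0 mul r4: issue@1 deps=(None,None) exec_start@1 write@3
I1 add r3: issue@2 deps=(None,None) exec_start@2 write@3
I2 mul r2: issue@3 deps=(0,0) exec_start@3 write@5
I3 mul r1: issue@4 deps=(1,0) exec_start@4 write@7
I4 mul r3: issue@5 deps=(0,0) exec_start@5 write@6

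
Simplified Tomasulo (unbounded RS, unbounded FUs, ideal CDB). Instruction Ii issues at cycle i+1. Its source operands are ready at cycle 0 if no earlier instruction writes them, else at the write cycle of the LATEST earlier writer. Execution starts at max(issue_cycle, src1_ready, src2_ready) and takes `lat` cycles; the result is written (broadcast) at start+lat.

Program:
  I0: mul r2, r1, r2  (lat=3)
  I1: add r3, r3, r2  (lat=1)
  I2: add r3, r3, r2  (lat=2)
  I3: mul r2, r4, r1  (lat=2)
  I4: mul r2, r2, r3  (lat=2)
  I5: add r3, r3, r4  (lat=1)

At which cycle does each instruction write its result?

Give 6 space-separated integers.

Answer: 4 5 7 6 9 8

Derivation:
I0 mul r2: issue@1 deps=(None,None) exec_start@1 write@4
I1 add r3: issue@2 deps=(None,0) exec_start@4 write@5
I2 add r3: issue@3 deps=(1,0) exec_start@5 write@7
I3 mul r2: issue@4 deps=(None,None) exec_start@4 write@6
I4 mul r2: issue@5 deps=(3,2) exec_start@7 write@9
I5 add r3: issue@6 deps=(2,None) exec_start@7 write@8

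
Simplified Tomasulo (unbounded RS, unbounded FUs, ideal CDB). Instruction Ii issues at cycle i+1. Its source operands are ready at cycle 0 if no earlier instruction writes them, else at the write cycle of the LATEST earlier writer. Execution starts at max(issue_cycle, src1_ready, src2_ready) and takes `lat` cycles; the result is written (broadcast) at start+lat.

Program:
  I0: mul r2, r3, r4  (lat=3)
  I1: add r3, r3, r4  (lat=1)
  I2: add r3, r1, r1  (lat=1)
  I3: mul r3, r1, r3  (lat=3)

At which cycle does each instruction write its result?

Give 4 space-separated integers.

Answer: 4 3 4 7

Derivation:
I0 mul r2: issue@1 deps=(None,None) exec_start@1 write@4
I1 add r3: issue@2 deps=(None,None) exec_start@2 write@3
I2 add r3: issue@3 deps=(None,None) exec_start@3 write@4
I3 mul r3: issue@4 deps=(None,2) exec_start@4 write@7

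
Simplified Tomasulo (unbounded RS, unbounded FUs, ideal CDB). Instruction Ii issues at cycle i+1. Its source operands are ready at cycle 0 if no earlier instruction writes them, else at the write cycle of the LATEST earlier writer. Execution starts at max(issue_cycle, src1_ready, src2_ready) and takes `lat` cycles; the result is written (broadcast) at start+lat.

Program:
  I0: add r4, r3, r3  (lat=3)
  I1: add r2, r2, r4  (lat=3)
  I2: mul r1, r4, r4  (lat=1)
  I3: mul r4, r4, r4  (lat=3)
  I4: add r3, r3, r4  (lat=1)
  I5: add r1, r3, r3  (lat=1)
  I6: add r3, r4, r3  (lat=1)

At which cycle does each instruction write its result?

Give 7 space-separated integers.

I0 add r4: issue@1 deps=(None,None) exec_start@1 write@4
I1 add r2: issue@2 deps=(None,0) exec_start@4 write@7
I2 mul r1: issue@3 deps=(0,0) exec_start@4 write@5
I3 mul r4: issue@4 deps=(0,0) exec_start@4 write@7
I4 add r3: issue@5 deps=(None,3) exec_start@7 write@8
I5 add r1: issue@6 deps=(4,4) exec_start@8 write@9
I6 add r3: issue@7 deps=(3,4) exec_start@8 write@9

Answer: 4 7 5 7 8 9 9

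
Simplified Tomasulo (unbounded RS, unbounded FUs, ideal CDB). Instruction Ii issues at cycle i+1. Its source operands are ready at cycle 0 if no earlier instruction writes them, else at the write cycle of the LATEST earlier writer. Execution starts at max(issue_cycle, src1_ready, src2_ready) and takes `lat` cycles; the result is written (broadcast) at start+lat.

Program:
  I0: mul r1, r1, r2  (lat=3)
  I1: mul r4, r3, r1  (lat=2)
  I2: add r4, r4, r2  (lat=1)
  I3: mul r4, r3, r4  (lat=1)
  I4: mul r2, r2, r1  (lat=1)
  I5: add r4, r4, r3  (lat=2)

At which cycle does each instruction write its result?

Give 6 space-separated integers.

I0 mul r1: issue@1 deps=(None,None) exec_start@1 write@4
I1 mul r4: issue@2 deps=(None,0) exec_start@4 write@6
I2 add r4: issue@3 deps=(1,None) exec_start@6 write@7
I3 mul r4: issue@4 deps=(None,2) exec_start@7 write@8
I4 mul r2: issue@5 deps=(None,0) exec_start@5 write@6
I5 add r4: issue@6 deps=(3,None) exec_start@8 write@10

Answer: 4 6 7 8 6 10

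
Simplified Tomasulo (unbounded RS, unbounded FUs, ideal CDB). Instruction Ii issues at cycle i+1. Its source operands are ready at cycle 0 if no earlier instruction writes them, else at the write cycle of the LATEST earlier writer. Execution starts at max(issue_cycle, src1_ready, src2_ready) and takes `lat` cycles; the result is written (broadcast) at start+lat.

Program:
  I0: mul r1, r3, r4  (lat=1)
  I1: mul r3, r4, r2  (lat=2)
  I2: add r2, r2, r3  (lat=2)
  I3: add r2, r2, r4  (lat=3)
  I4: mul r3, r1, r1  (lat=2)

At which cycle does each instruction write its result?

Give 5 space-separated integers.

I0 mul r1: issue@1 deps=(None,None) exec_start@1 write@2
I1 mul r3: issue@2 deps=(None,None) exec_start@2 write@4
I2 add r2: issue@3 deps=(None,1) exec_start@4 write@6
I3 add r2: issue@4 deps=(2,None) exec_start@6 write@9
I4 mul r3: issue@5 deps=(0,0) exec_start@5 write@7

Answer: 2 4 6 9 7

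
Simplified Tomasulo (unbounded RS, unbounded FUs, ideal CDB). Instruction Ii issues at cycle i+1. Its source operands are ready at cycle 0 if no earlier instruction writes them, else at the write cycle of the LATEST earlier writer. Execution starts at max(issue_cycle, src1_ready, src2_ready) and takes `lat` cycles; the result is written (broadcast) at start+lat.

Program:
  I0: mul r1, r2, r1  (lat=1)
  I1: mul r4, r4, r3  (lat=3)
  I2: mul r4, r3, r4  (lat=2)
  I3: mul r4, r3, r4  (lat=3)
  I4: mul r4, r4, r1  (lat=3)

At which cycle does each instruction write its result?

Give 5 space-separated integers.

Answer: 2 5 7 10 13

Derivation:
I0 mul r1: issue@1 deps=(None,None) exec_start@1 write@2
I1 mul r4: issue@2 deps=(None,None) exec_start@2 write@5
I2 mul r4: issue@3 deps=(None,1) exec_start@5 write@7
I3 mul r4: issue@4 deps=(None,2) exec_start@7 write@10
I4 mul r4: issue@5 deps=(3,0) exec_start@10 write@13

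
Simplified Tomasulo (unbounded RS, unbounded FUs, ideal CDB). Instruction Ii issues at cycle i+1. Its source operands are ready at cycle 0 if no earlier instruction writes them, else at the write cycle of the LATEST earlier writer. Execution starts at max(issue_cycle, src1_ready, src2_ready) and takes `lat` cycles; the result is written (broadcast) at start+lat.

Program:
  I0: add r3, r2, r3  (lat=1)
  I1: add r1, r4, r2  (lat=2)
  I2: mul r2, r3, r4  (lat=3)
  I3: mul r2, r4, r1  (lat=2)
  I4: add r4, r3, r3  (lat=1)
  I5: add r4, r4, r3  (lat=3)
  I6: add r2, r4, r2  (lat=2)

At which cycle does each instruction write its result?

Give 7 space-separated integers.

I0 add r3: issue@1 deps=(None,None) exec_start@1 write@2
I1 add r1: issue@2 deps=(None,None) exec_start@2 write@4
I2 mul r2: issue@3 deps=(0,None) exec_start@3 write@6
I3 mul r2: issue@4 deps=(None,1) exec_start@4 write@6
I4 add r4: issue@5 deps=(0,0) exec_start@5 write@6
I5 add r4: issue@6 deps=(4,0) exec_start@6 write@9
I6 add r2: issue@7 deps=(5,3) exec_start@9 write@11

Answer: 2 4 6 6 6 9 11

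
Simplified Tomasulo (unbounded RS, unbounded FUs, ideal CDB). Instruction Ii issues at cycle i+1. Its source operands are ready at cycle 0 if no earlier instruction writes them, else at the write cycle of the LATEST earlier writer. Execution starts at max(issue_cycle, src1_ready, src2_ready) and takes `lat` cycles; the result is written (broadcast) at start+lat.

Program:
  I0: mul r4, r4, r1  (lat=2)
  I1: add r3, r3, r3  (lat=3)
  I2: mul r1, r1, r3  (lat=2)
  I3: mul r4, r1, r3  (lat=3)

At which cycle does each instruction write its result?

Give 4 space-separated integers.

I0 mul r4: issue@1 deps=(None,None) exec_start@1 write@3
I1 add r3: issue@2 deps=(None,None) exec_start@2 write@5
I2 mul r1: issue@3 deps=(None,1) exec_start@5 write@7
I3 mul r4: issue@4 deps=(2,1) exec_start@7 write@10

Answer: 3 5 7 10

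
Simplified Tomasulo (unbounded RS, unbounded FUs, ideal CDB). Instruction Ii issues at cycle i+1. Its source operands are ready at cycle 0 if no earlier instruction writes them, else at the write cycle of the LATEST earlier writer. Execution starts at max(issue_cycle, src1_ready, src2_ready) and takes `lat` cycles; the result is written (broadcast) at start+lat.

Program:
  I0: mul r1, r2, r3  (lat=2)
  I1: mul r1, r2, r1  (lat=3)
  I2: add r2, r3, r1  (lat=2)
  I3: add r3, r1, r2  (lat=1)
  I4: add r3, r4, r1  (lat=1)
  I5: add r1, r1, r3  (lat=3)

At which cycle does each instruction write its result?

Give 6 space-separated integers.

Answer: 3 6 8 9 7 10

Derivation:
I0 mul r1: issue@1 deps=(None,None) exec_start@1 write@3
I1 mul r1: issue@2 deps=(None,0) exec_start@3 write@6
I2 add r2: issue@3 deps=(None,1) exec_start@6 write@8
I3 add r3: issue@4 deps=(1,2) exec_start@8 write@9
I4 add r3: issue@5 deps=(None,1) exec_start@6 write@7
I5 add r1: issue@6 deps=(1,4) exec_start@7 write@10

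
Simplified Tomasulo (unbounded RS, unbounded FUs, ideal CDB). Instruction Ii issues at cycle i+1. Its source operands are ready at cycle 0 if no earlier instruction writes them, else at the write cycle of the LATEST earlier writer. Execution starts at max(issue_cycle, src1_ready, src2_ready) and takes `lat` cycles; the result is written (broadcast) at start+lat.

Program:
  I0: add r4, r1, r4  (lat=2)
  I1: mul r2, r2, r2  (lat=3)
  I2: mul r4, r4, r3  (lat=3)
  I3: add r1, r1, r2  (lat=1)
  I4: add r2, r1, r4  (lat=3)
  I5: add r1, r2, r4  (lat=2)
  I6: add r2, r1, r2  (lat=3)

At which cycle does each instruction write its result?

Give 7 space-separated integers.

Answer: 3 5 6 6 9 11 14

Derivation:
I0 add r4: issue@1 deps=(None,None) exec_start@1 write@3
I1 mul r2: issue@2 deps=(None,None) exec_start@2 write@5
I2 mul r4: issue@3 deps=(0,None) exec_start@3 write@6
I3 add r1: issue@4 deps=(None,1) exec_start@5 write@6
I4 add r2: issue@5 deps=(3,2) exec_start@6 write@9
I5 add r1: issue@6 deps=(4,2) exec_start@9 write@11
I6 add r2: issue@7 deps=(5,4) exec_start@11 write@14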